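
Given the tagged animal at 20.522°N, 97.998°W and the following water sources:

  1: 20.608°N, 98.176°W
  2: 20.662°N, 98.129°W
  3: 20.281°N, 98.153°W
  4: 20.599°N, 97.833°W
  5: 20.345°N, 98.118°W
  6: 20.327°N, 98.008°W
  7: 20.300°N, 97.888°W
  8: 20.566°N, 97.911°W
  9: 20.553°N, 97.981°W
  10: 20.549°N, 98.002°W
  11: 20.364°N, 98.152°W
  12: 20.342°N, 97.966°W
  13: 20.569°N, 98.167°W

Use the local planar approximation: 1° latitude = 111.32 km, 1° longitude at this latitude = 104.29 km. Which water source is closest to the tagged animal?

Distances from 20.522°N, 97.998°W:
1: √((0.086·111.32)² + (-0.178·104.29)²) = √(91.65229 + 344.60799) = 20.887 km
2: √((0.140·111.32)² + (-0.131·104.29)²) = √(242.88599 + 186.64997) = 20.725 km
3: √((-0.241·111.32)² + (-0.155·104.29)²) = √(719.74802 + 261.30561) = 31.322 km
4: √((0.077·111.32)² + (0.165·104.29)²) = √(73.47301 + 296.11010) = 19.225 km
5: √((-0.177·111.32)² + (-0.120·104.29)²) = √(388.23343 + 156.62022) = 23.342 km
6: √((-0.195·111.32)² + (-0.010·104.29)²) = √(471.21121 + 1.08764) = 21.732 km
7: √((-0.222·111.32)² + (0.110·104.29)²) = √(610.73435 + 131.60449) = 27.246 km
8: √((0.044·111.32)² + (0.087·104.29)²) = √(23.99119 + 82.32350) = 10.311 km
9: √((0.031·111.32)² + (0.017·104.29)²) = √(11.90885 + 3.14328) = 3.880 km
10: √((0.027·111.32)² + (-0.004·104.29)²) = √(9.03387 + 0.17402) = 3.034 km
11: √((-0.158·111.32)² + (-0.154·104.29)²) = √(309.35744 + 257.94480) = 23.818 km
12: √((-0.180·111.32)² + (0.032·104.29)²) = √(401.50541 + 11.13744) = 20.314 km
13: √((0.047·111.32)² + (-0.169·104.29)²) = √(27.37424 + 310.64098) = 18.385 km
Minimum: 10 at 3.034 km.

10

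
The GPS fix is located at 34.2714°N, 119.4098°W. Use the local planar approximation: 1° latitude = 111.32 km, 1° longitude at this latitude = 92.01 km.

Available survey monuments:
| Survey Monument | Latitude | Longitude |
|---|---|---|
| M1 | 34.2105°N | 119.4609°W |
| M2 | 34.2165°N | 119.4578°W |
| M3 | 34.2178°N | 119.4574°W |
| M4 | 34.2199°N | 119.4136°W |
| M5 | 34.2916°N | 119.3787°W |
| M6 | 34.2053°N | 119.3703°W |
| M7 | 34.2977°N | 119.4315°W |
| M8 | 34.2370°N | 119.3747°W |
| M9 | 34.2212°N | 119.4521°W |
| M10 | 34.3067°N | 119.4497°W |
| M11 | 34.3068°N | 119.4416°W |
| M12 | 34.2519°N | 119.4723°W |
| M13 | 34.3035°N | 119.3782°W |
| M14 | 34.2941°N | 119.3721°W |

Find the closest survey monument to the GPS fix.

Distances from 34.2714°N, 119.4098°W:
M1: 8.2502 km
M2: 7.5402 km
M3: 7.4016 km
M4: 5.7436 km
M5: 3.6393 km
M6: 8.2069 km
M7: 3.5437 km
M8: 5.0094 km
M9: 6.8100 km
M10: 5.3777 km
M11: 4.9082 km
M12: 6.1467 km
M13: 4.6068 km
M14: 4.2916 km
Minimum: M7 at 3.5437 km.

M7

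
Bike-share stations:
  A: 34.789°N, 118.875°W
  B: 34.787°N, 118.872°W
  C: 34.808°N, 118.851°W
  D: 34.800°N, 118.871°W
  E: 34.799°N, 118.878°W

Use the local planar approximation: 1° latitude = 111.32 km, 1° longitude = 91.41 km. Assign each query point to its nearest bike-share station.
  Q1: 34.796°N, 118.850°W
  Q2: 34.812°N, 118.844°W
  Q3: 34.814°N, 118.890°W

Q1 at 34.796°N, 118.850°W:
  A: √((-0.007·111.32)² + (-0.025·91.41)²) = √(0.60721 + 5.22237) = 2.414 km
  B: √((-0.009·111.32)² + (-0.022·91.41)²) = √(1.00376 + 4.04420) = 2.247 km
  C: √((0.012·111.32)² + (-0.001·91.41)²) = √(1.78447 + 0.00836) = 1.339 km
  D: √((0.004·111.32)² + (-0.021·91.41)²) = √(0.19827 + 3.68490) = 1.971 km
  E: √((0.003·111.32)² + (-0.028·91.41)²) = √(0.11153 + 6.55094) = 2.581 km
  → nearest: C (1.339 km)
Q2 at 34.812°N, 118.844°W:
  A: √((-0.023·111.32)² + (-0.031·91.41)²) = √(6.55544 + 8.02991) = 3.819 km
  B: √((-0.025·111.32)² + (-0.028·91.41)²) = √(7.74509 + 6.55094) = 3.781 km
  C: √((-0.004·111.32)² + (-0.007·91.41)²) = √(0.19827 + 0.40943) = 0.780 km
  D: √((-0.012·111.32)² + (-0.027·91.41)²) = √(1.78447 + 6.09137) = 2.806 km
  E: √((-0.013·111.32)² + (-0.034·91.41)²) = √(2.09427 + 9.65929) = 3.428 km
  → nearest: C (0.780 km)
Q3 at 34.814°N, 118.890°W:
  A: √((-0.025·111.32)² + (0.015·91.41)²) = √(7.74509 + 1.88005) = 3.102 km
  B: √((-0.027·111.32)² + (0.018·91.41)²) = √(9.03387 + 2.70728) = 3.427 km
  C: √((-0.006·111.32)² + (0.039·91.41)²) = √(0.44612 + 12.70915) = 3.627 km
  D: √((-0.014·111.32)² + (0.019·91.41)²) = √(2.42886 + 3.01644) = 2.334 km
  E: √((-0.015·111.32)² + (0.012·91.41)²) = √(2.78823 + 1.20323) = 1.998 km
  → nearest: E (1.998 km)

Q1→C; Q2→C; Q3→E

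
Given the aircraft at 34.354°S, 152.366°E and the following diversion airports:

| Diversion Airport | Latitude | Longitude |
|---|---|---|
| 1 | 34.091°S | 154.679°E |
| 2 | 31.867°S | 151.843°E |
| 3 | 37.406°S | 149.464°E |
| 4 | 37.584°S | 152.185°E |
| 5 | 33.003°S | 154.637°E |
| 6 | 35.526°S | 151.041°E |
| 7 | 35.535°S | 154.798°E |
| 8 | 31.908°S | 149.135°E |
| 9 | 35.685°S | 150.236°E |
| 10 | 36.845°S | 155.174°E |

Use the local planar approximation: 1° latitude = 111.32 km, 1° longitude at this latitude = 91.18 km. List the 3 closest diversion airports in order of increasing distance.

Distances from 34.354°S, 152.366°E:
1: √((0.263·111.32)² + (2.313·91.18)²) = √(857.15210 + 44478.53161) = 212.922 km
2: √((2.487·111.32)² + (-0.523·91.18)²) = √(76647.49502 + 2274.06332) = 280.930 km
3: √((-3.052·111.32)² + (-2.902·91.18)²) = √(115429.13838 + 70015.46733) = 430.633 km
4: √((-3.230·111.32)² + (-0.181·91.18)²) = √(129285.98244 + 272.36815) = 359.942 km
5: √((1.351·111.32)² + (2.271·91.18)²) = √(22618.15070 + 42877.89379) = 255.922 km
6: √((-1.172·111.32)² + (-1.325·91.18)²) = √(17021.64853 + 14595.90178) = 177.813 km
7: √((-1.181·111.32)² + (2.432·91.18)²) = √(17284.07693 + 49172.95606) = 257.793 km
8: √((2.446·111.32)² + (-3.231·91.18)²) = √(74141.14704 + 86790.68014) = 401.163 km
9: √((-1.331·111.32)² + (-2.130·91.18)²) = √(21953.43618 + 37718.84474) = 244.279 km
10: √((-2.491·111.32)² + (2.808·91.18)²) = √(76894.24736 + 65553.12240) = 377.422 km
Sorted: 6 (177.813 km) < 1 (212.922 km) < 9 (244.279 km) < 5 (255.922 km) < 7 (257.793 km) < …

6, 1, 9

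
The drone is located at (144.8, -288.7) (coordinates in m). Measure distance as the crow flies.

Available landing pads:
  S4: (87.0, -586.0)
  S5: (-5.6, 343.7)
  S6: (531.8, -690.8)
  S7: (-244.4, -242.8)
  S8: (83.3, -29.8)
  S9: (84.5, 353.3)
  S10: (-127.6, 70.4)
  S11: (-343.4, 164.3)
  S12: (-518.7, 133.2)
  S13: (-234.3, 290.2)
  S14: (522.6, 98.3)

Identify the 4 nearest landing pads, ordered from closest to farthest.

S8, S4, S7, S10

Distances from (144.8, -288.7):
S4: √((-57.8)² + (-297.3)²) = √(3340.840 + 88387.290) = 302.9 m
S5: √((-150.4)² + (632.4)²) = √(22620.160 + 399929.760) = 650.0 m
S6: √((387.0)² + (-402.1)²) = √(149769.000 + 161684.410) = 558.1 m
S7: √((-389.2)² + (45.9)²) = √(151476.640 + 2106.810) = 391.9 m
S8: √((-61.5)² + (258.9)²) = √(3782.250 + 67029.210) = 266.1 m
S9: √((-60.3)² + (642.0)²) = √(3636.090 + 412164.000) = 644.8 m
S10: √((-272.4)² + (359.1)²) = √(74201.760 + 128952.810) = 450.7 m
S11: √((-488.2)² + (453.0)²) = √(238339.240 + 205209.000) = 666.0 m
S12: √((-663.5)² + (421.9)²) = √(440232.250 + 177999.610) = 786.3 m
S13: √((-379.1)² + (578.9)²) = √(143716.810 + 335125.210) = 692.0 m
S14: √((377.8)² + (387.0)²) = √(142732.840 + 149769.000) = 540.8 m
Sorted: S8 (266.1 m) < S4 (302.9 m) < S7 (391.9 m) < S10 (450.7 m) < S14 (540.8 m) < S6 (558.1 m) < …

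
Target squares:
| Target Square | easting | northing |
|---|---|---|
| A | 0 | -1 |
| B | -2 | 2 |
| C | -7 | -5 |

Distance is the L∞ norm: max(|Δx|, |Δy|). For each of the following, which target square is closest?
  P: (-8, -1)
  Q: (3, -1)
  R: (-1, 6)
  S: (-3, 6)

P→C; Q→A; R→B; S→B

P at (-8, -1):
  A: 8
  B: 6
  C: 4
  → nearest: C (4)
Q at (3, -1):
  A: 3
  B: 5
  C: 10
  → nearest: A (3)
R at (-1, 6):
  A: 7
  B: 4
  C: 11
  → nearest: B (4)
S at (-3, 6):
  A: 7
  B: 4
  C: 11
  → nearest: B (4)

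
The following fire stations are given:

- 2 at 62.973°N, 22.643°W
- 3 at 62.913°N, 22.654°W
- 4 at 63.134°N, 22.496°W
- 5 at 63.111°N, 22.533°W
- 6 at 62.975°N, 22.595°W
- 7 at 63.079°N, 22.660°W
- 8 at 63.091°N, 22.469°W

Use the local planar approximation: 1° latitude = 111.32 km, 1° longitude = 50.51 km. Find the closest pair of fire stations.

2 and 6

Pairwise distances:
2–6: √((0.002·111.32)² + (0.048·50.51)²) = √(0.04957 + 5.87810) = 2.435 km
4–5: √((-0.023·111.32)² + (-0.037·50.51)²) = √(6.55544 + 3.49268) = 3.170 km
5–8: √((-0.020·111.32)² + (0.064·50.51)²) = √(4.95686 + 10.44996) = 3.925 km
4–8: √((-0.043·111.32)² + (0.027·50.51)²) = √(22.91307 + 1.85987) = 4.977 km
2–3: √((-0.060·111.32)² + (-0.011·50.51)²) = √(44.61171 + 0.30870) = 6.702 km
5–7: √((-0.032·111.32)² + (-0.127·50.51)²) = √(12.68955 + 41.14927) = 7.337 km
3–6: √((0.062·111.32)² + (0.059·50.51)²) = √(47.63540 + 8.88094) = 7.518 km
7–8: √((0.012·111.32)² + (0.191·50.51)²) = √(1.78447 + 93.07252) = 9.739 km
4–7: √((-0.055·111.32)² + (-0.164·50.51)²) = √(37.48623 + 68.61869) = 10.301 km
2–7: √((0.106·111.32)² + (-0.017·50.51)²) = √(139.23811 + 0.73731) = 11.831 km
6–7: √((0.104·111.32)² + (-0.065·50.51)²) = √(134.03341 + 10.77907) = 12.034 km
6–8: √((0.116·111.32)² + (0.126·50.51)²) = √(166.74867 + 40.50381) = 14.396 km
5–6: √((-0.136·111.32)² + (-0.062·50.51)²) = √(229.20507 + 9.80704) = 15.460 km
2–8: √((0.118·111.32)² + (0.174·50.51)²) = √(172.54819 + 77.24195) = 15.805 km
2–5: √((0.138·111.32)² + (0.110·50.51)²) = √(235.99596 + 30.87025) = 16.336 km
4–6: √((-0.159·111.32)² + (-0.099·50.51)²) = √(313.28575 + 25.00490) = 18.393 km
3–7: √((0.166·111.32)² + (-0.006·50.51)²) = √(341.47788 + 0.09185) = 18.482 km
2–4: √((0.161·111.32)² + (0.147·50.51)²) = √(321.21672 + 55.13018) = 19.400 km
3–8: √((0.178·111.32)² + (0.185·50.51)²) = √(392.63264 + 87.31688) = 21.908 km
3–5: √((0.198·111.32)² + (0.121·50.51)²) = √(485.82155 + 37.35300) = 22.873 km
3–4: √((0.221·111.32)² + (0.158·50.51)²) = √(605.24463 + 63.68966) = 25.864 km
Closest pair: 2–6 at 2.435 km.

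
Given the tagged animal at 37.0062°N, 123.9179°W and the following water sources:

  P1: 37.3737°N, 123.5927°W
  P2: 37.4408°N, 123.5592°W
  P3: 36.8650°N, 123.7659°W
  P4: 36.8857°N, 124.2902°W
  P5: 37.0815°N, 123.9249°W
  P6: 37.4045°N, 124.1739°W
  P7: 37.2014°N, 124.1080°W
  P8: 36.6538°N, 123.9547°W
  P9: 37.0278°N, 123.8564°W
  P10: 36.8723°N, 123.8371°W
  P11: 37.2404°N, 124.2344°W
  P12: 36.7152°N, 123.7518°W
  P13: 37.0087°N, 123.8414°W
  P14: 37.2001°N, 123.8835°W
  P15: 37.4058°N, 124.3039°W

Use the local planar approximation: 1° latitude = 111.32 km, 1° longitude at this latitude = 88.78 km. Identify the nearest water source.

P9

Distances from 37.0062°N, 123.9179°W:
P1: 50.0718 km
P2: 57.9200 km
P3: 20.7164 km
P4: 35.6711 km
P5: 8.4054 km
P6: 49.8244 km
P7: 27.5139 km
P8: 39.3650 km
P9: 5.9660 km
P10: 16.5420 km
P11: 38.3308 km
P12: 35.5926 km
P13: 6.7974 km
P14: 21.7999 km
P15: 56.1529 km
Minimum: P9 at 5.9660 km.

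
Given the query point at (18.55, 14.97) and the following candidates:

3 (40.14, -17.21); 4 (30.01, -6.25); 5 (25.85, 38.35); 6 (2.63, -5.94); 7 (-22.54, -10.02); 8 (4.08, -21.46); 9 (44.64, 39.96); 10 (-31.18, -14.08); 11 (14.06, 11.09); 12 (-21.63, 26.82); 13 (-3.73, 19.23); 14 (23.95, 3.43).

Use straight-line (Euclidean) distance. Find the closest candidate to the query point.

11

Distances from (18.55, 14.97):
3: √((21.59)² + (-32.18)²) = √(466.1281 + 1035.5524) = 38.75
4: √((11.46)² + (-21.22)²) = √(131.3316 + 450.2884) = 24.12
5: √((7.30)² + (23.38)²) = √(53.2900 + 546.6244) = 24.49
6: √((-15.92)² + (-20.91)²) = √(253.4464 + 437.2281) = 26.28
7: √((-41.09)² + (-24.99)²) = √(1688.3881 + 624.5001) = 48.09
8: √((-14.47)² + (-36.43)²) = √(209.3809 + 1327.1449) = 39.20
9: √((26.09)² + (24.99)²) = √(680.6881 + 624.5001) = 36.13
10: √((-49.73)² + (-29.05)²) = √(2473.0729 + 843.9025) = 57.59
11: √((-4.49)² + (-3.88)²) = √(20.1601 + 15.0544) = 5.93
12: √((-40.18)² + (11.85)²) = √(1614.4324 + 140.4225) = 41.89
13: √((-22.28)² + (4.26)²) = √(496.3984 + 18.1476) = 22.68
14: √((5.40)² + (-11.54)²) = √(29.1600 + 133.1716) = 12.74
Minimum: 11 at 5.93.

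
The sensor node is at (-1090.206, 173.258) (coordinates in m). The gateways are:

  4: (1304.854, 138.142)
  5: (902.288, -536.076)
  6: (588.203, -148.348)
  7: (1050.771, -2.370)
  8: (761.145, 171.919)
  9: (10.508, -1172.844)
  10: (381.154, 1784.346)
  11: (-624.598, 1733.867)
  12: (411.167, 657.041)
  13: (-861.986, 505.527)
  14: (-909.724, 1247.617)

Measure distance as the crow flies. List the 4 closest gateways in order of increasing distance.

13, 14, 12, 11

Distances from (-1090.206, 173.258):
4: √((2395.060)² + (-35.116)²) = √(5736312.40360 + 1233.13346) = 2395.317 m
5: √((1992.494)² + (-709.334)²) = √(3970032.34004 + 503154.72356) = 2114.991 m
6: √((1678.409)² + (-321.606)²) = √(2817056.77128 + 103430.41924) = 1708.943 m
7: √((2140.977)² + (-175.628)²) = √(4583782.51453 + 30845.19438) = 2148.168 m
8: √((1851.351)² + (-1.339)²) = √(3427500.52520 + 1.79292) = 1851.351 m
9: √((1100.714)² + (-1346.102)²) = √(1211571.30980 + 1811990.59440) = 1738.839 m
10: √((1471.360)² + (1611.088)²) = √(2164900.24960 + 2595604.54374) = 2181.858 m
11: √((465.608)² + (1560.609)²) = √(216790.80966 + 2435500.45088) = 1628.586 m
12: √((1501.373)² + (483.783)²) = √(2254120.88513 + 234045.99109) = 1577.392 m
13: √((228.220)² + (332.269)²) = √(52084.36840 + 110402.68836) = 403.097 m
14: √((180.482)² + (1074.359)²) = √(32573.75232 + 1154247.26088) = 1089.413 m
Sorted: 13 (403.097 m) < 14 (1089.413 m) < 12 (1577.392 m) < 11 (1628.586 m) < 6 (1708.943 m) < 9 (1738.839 m) < …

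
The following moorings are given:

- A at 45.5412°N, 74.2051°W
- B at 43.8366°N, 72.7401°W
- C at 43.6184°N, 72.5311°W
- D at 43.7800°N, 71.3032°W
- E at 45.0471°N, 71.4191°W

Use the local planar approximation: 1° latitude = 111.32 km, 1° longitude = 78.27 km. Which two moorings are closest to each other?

Pairwise distances:
A–B: 221.7105 km
A–C: 250.9642 km
A–D: 300.0451 km
A–E: 224.8902 km
B–C: 29.2849 km
B–D: 112.6425 km
B–E: 169.8493 km
C–D: 97.7768 km
C–E: 181.3007 km
D–E: 141.3450 km
Closest pair: B–C at 29.2849 km.

B and C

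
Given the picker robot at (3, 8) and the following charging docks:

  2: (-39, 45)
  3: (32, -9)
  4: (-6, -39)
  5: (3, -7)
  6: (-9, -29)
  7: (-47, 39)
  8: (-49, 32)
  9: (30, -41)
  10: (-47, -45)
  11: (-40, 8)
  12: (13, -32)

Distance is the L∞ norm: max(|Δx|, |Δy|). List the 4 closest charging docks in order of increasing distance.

5, 3, 6, 12

Distances from (3, 8):
2: 42
3: 29
4: 47
5: 15
6: 37
7: 50
8: 52
9: 49
10: 53
11: 43
12: 40
Sorted: 5 (15) < 3 (29) < 6 (37) < 12 (40) < 2 (42) < 11 (43) < …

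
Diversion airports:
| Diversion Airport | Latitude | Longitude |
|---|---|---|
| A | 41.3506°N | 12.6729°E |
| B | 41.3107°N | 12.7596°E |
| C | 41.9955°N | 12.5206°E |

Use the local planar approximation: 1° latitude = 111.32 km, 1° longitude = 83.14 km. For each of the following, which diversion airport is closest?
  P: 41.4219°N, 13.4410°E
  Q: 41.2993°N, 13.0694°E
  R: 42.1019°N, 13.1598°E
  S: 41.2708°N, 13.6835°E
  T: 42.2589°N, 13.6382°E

P→B; Q→B; R→C; S→B; T→C

P at 41.4219°N, 13.4410°E:
  A: √((-0.0713·111.32)² + (-0.7681·83.14)²) = √(62.997810 + 4078.078399) = 64.3512 km
  B: √((-0.1112·111.32)² + (-0.6814·83.14)²) = √(153.234293 + 3209.403329) = 57.9883 km
  C: √((0.5736·111.32)² + (-0.9204·83.14)²) = √(4077.225020 + 5855.625054) = 99.6637 km
  → nearest: B (57.9883 km)
Q at 41.2993°N, 13.0694°E:
  A: √((0.0513·111.32)² + (-0.3965·83.14)²) = √(32.612277 + 1086.691884) = 33.4560 km
  B: √((0.0114·111.32)² + (-0.3098·83.14)²) = √(1.610483 + 663.411304) = 25.7880 km
  C: √((0.6962·111.32)² + (-0.5488·83.14)²) = √(6006.402521 + 2081.844300) = 89.9347 km
  → nearest: B (25.7880 km)
R at 42.1019°N, 13.1598°E:
  A: √((-0.7513·111.32)² + (-0.4869·83.14)²) = √(6994.765720 + 1638.700512) = 92.9164 km
  B: √((-0.7912·111.32)² + (-0.4002·83.14)²) = √(7757.449419 + 1107.067774) = 94.1516 km
  C: √((-0.1064·111.32)² + (-0.6392·83.14)²) = √(140.290948 + 2824.187802) = 54.4470 km
  → nearest: C (54.4470 km)
S at 41.2708°N, 13.6835°E:
  A: √((0.0798·111.32)² + (-1.0106·83.14)²) = √(78.913658 + 7059.576165) = 84.4896 km
  B: √((0.0399·111.32)² + (-0.9239·83.14)²) = √(19.728415 + 5900.244036) = 76.9414 km
  C: √((0.7247·111.32)² + (-1.1629·83.14)²) = √(6508.230382 + 9347.700332) = 125.9203 km
  → nearest: B (76.9414 km)
T at 42.2589°N, 13.6382°E:
  A: √((-0.9083·111.32)² + (-0.9653·83.14)²) = √(10223.627646 + 6440.871766) = 129.0911 km
  B: √((-0.9482·111.32)² + (-0.8786·83.14)²) = √(11141.567540 + 5335.835575) = 128.3643 km
  C: √((-0.2634·111.32)² + (-1.1176·83.14)²) = √(859.761387 + 8633.617949) = 97.4340 km
  → nearest: C (97.4340 km)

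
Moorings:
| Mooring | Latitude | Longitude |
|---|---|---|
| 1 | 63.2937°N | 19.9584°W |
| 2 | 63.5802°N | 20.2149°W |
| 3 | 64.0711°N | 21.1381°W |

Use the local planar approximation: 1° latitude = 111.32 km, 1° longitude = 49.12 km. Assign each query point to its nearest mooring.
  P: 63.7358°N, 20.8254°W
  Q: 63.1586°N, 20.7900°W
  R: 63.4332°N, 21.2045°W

P→2; Q→1; R→2

P at 63.7358°N, 20.8254°W:
  1: 65.0825 km
  2: 34.6309 km
  3: 40.3624 km
  → nearest: 2 (34.6309 km)
Q at 63.1586°N, 20.7900°W:
  1: 43.5288 km
  2: 54.7783 km
  3: 103.0085 km
  → nearest: 1 (43.5288 km)
R at 63.4332°N, 21.2045°W:
  1: 63.1477 km
  2: 51.2897 km
  3: 71.0859 km
  → nearest: 2 (51.2897 km)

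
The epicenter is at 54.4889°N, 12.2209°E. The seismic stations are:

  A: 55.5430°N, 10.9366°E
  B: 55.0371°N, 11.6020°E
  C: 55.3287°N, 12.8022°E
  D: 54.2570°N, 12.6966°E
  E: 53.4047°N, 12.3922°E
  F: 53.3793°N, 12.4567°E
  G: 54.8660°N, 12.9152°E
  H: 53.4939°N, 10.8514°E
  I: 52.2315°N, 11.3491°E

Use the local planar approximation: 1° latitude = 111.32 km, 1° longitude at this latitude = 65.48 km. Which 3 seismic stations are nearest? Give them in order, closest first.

D, G, B

Distances from 54.4889°N, 12.2209°E:
A: √((1.0541·111.32)² + (-1.2843·65.48)²) = √(13769.241654 + 7072.131161) = 144.3654 km
B: √((0.5482·111.32)² + (-0.6189·65.48)²) = √(3724.126785 + 1642.321986) = 73.2560 km
C: √((0.8398·111.32)² + (0.5813·65.48)²) = √(8739.732413 + 1448.831859) = 100.9384 km
D: √((-0.2319·111.32)² + (0.4757·65.48)²) = √(666.419801 + 970.249984) = 40.4558 km
E: √((-1.0842·111.32)² + (0.1713·65.48)²) = √(14566.835009 + 125.814897) = 121.2132 km
F: √((-1.1096·111.32)² + (0.2358·65.48)²) = √(15257.356411 + 238.399282) = 124.4819 km
G: √((0.3771·111.32)² + (0.6943·65.48)²) = √(1762.217299 + 2066.862911) = 61.8796 km
H: √((-0.9950·111.32)² + (-1.3695·65.48)²) = √(12268.530780 + 8041.580516) = 142.5135 km
I: √((-2.2574·111.32)² + (-0.8718·65.48)²) = √(63148.557836 + 3258.750200) = 257.6962 km
Sorted: D (40.4558 km) < G (61.8796 km) < B (73.2560 km) < C (100.9384 km) < E (121.2132 km) < …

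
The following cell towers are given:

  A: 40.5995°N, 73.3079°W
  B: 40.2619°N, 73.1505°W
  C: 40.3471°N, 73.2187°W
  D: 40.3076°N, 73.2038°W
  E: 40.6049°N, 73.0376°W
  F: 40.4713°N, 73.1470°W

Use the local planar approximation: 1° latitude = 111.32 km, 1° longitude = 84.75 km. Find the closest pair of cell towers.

Pairwise distances:
A–B: 39.8789 km
A–C: 29.0964 km
A–D: 33.6707 km
A–E: 22.9158 km
A–F: 19.7387 km
B–C: 11.1069 km
B–D: 6.8034 km
B–E: 39.3634 km
B–F: 23.3123 km
C–D: 4.5749 km
C–E: 32.5447 km
C–F: 15.1024 km
D–E: 35.9681 km
D–F: 18.8482 km
E–F: 17.5257 km
Closest pair: C–D at 4.5749 km.

C and D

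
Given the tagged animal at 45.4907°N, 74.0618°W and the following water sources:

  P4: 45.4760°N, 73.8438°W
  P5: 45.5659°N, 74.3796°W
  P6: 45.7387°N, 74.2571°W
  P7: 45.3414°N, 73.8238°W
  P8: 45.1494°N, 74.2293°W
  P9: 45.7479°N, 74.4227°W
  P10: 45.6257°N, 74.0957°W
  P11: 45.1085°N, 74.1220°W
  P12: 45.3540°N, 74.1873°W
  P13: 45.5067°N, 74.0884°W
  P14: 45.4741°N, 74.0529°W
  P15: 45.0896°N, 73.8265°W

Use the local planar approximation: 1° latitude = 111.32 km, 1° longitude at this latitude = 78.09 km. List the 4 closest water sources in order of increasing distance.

Distances from 45.4907°N, 74.0618°W:
P4: 17.1021 km
P5: 26.1909 km
P6: 31.5398 km
P7: 24.9328 km
P8: 40.1820 km
P9: 40.1749 km
P10: 15.2596 km
P11: 42.8054 km
P12: 18.1002 km
P13: 2.7363 km
P14: 1.9743 km
P15: 48.2834 km
Sorted: P14 (1.9743 km) < P13 (2.7363 km) < P10 (15.2596 km) < P4 (17.1021 km) < P12 (18.1002 km) < P7 (24.9328 km) < …

P14, P13, P10, P4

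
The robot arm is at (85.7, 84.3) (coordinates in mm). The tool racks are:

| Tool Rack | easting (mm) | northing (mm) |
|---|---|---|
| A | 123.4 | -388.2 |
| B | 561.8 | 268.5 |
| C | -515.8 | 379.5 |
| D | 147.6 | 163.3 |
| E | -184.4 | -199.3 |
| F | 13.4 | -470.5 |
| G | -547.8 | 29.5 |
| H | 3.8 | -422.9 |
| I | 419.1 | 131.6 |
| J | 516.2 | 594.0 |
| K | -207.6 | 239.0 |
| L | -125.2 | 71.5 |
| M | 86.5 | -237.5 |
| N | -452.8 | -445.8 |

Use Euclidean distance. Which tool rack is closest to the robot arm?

D

Distances from (85.7, 84.3):
A: 474.0 mm
B: 510.5 mm
C: 670.0 mm
D: 100.4 mm
E: 391.6 mm
F: 559.5 mm
G: 635.9 mm
H: 513.8 mm
I: 336.7 mm
J: 667.2 mm
K: 331.6 mm
L: 211.3 mm
M: 321.8 mm
N: 755.6 mm
Minimum: D at 100.4 mm.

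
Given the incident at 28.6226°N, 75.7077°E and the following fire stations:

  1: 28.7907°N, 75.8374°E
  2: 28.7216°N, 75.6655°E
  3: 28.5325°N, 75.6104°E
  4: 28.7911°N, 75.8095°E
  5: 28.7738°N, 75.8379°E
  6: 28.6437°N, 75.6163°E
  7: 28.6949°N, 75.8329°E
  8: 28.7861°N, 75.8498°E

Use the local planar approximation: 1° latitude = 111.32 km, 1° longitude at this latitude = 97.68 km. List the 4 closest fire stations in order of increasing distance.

Distances from 28.6226°N, 75.7077°E:
1: √((0.1681·111.32)² + (0.1297·97.68)²) = √(350.172327 + 160.505993) = 22.5982 km
2: √((0.0990·111.32)² + (-0.0422·97.68)²) = √(121.455388 + 16.991675) = 11.7664 km
3: √((-0.0901·111.32)² + (-0.0973·97.68)²) = √(100.599536 + 90.331034) = 13.8178 km
4: √((0.1685·111.32)² + (0.1018·97.68)²) = √(351.840805 + 98.879636) = 21.2302 km
5: √((0.1512·111.32)² + (0.1302·97.68)²) = √(283.302220 + 161.745896) = 21.0962 km
6: √((0.0211·111.32)² + (-0.0914·97.68)²) = √(5.517106 + 79.708327) = 9.2318 km
7: √((0.0723·111.32)² + (0.1252·97.68)²) = √(64.777322 + 149.561551) = 14.6403 km
8: √((0.1635·111.32)² + (0.1421·97.68)²) = √(331.269849 + 192.663505) = 22.8896 km
Sorted: 6 (9.2318 km) < 2 (11.7664 km) < 3 (13.8178 km) < 7 (14.6403 km) < 5 (21.0962 km) < 4 (21.2302 km) < …

6, 2, 3, 7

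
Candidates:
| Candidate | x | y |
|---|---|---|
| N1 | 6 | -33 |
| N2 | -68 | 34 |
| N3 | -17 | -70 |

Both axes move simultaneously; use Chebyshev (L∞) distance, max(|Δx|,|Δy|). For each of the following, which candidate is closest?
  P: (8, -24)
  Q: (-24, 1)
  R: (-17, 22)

P→N1; Q→N1; R→N2

P at (8, -24):
  N1: 9
  N2: 76
  N3: 46
  → nearest: N1 (9)
Q at (-24, 1):
  N1: 34
  N2: 44
  N3: 71
  → nearest: N1 (34)
R at (-17, 22):
  N1: 55
  N2: 51
  N3: 92
  → nearest: N2 (51)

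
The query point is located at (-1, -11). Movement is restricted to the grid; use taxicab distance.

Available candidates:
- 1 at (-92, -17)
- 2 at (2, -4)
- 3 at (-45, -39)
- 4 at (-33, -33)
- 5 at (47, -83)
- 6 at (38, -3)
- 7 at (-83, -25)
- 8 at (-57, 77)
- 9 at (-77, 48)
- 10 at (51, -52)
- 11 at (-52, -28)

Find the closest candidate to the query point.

Distances from (-1, -11):
1: |-91| + |-6| = 91 + 6 = 97
2: |3| + |7| = 3 + 7 = 10
3: |-44| + |-28| = 44 + 28 = 72
4: |-32| + |-22| = 32 + 22 = 54
5: |48| + |-72| = 48 + 72 = 120
6: |39| + |8| = 39 + 8 = 47
7: |-82| + |-14| = 82 + 14 = 96
8: |-56| + |88| = 56 + 88 = 144
9: |-76| + |59| = 76 + 59 = 135
10: |52| + |-41| = 52 + 41 = 93
11: |-51| + |-17| = 51 + 17 = 68
Minimum: 2 at 10.

2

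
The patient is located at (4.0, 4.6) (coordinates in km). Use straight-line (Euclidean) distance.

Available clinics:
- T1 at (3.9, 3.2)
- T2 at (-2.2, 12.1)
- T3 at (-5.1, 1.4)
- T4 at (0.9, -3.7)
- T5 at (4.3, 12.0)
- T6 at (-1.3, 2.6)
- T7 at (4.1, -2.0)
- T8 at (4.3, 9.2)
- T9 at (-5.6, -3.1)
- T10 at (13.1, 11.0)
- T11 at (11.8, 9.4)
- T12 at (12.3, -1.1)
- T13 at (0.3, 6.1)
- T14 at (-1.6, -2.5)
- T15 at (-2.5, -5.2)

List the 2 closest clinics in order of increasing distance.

Distances from (4.0, 4.6):
T1: 1.4 km
T2: 9.7 km
T3: 9.6 km
T4: 8.9 km
T5: 7.4 km
T6: 5.7 km
T7: 6.6 km
T8: 4.6 km
T9: 12.3 km
T10: 11.1 km
T11: 9.2 km
T12: 10.1 km
T13: 4.0 km
T14: 9.0 km
T15: 11.8 km
Sorted: T1 (1.4 km) < T13 (4.0 km) < T8 (4.6 km) < T6 (5.7 km) < …

T1, T13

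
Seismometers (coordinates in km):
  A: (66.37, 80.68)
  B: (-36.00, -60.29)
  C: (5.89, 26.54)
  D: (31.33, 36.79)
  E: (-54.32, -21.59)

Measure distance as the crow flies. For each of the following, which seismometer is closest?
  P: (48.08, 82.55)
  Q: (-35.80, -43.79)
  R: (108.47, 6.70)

P at (48.08, 82.55):
  A: 18.39 km
  B: 165.75 km
  C: 70.12 km
  D: 48.73 km
  E: 146.05 km
  → nearest: A (18.39 km)
Q at (-35.80, -43.79):
  A: 161.03 km
  B: 16.50 km
  C: 81.76 km
  D: 104.88 km
  E: 28.91 km
  → nearest: B (16.50 km)
R at (108.47, 6.70):
  A: 85.12 km
  B: 159.25 km
  C: 104.48 km
  D: 82.80 km
  E: 165.23 km
  → nearest: D (82.80 km)

P→A; Q→B; R→D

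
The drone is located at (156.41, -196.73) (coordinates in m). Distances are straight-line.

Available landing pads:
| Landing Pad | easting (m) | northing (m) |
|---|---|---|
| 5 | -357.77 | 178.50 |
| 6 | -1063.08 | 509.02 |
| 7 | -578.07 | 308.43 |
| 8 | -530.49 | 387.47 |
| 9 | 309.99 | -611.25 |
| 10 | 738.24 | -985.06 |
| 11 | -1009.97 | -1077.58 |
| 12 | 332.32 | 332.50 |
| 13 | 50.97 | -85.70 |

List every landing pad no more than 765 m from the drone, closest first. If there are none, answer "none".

Distances from (156.41, -196.73):
5: √((-514.18)² + (375.23)²) = √(264381.0724 + 140797.5529) = 636.54 m
6: √((-1219.49)² + (705.75)²) = √(1487155.8601 + 498083.0625) = 1408.99 m
7: √((-734.48)² + (505.16)²) = √(539460.8704 + 255186.6256) = 891.43 m
8: √((-686.90)² + (584.20)²) = √(471831.6100 + 341289.6400) = 901.73 m
9: √((153.58)² + (-414.52)²) = √(23586.8164 + 171826.8304) = 442.06 m
10: √((581.83)² + (-788.33)²) = √(338526.1489 + 621464.1889) = 979.79 m
11: √((-1166.38)² + (-880.85)²) = √(1360442.3044 + 775896.7225) = 1461.62 m
12: √((175.91)² + (529.23)²) = √(30944.3281 + 280084.3929) = 557.70 m
13: √((-105.44)² + (111.03)²) = √(11117.5936 + 12327.6609) = 153.12 m
Threshold 765 m: 13 (153.12 m), 9 (442.06 m), 12 (557.70 m), 5 (636.54 m) are within range.

13, 9, 12, 5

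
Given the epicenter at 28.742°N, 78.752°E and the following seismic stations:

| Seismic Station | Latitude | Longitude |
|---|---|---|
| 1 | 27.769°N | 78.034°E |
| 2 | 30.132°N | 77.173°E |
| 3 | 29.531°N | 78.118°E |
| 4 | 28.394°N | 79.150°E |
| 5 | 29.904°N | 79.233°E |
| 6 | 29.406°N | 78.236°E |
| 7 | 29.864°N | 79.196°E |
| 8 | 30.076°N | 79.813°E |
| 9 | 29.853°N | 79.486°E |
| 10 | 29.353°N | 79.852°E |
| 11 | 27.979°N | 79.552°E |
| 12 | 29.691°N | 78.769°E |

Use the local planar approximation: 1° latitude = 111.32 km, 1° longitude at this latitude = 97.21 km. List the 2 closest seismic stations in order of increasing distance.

4, 6

Distances from 28.742°N, 78.752°E:
1: √((-0.973·111.32)² + (-0.718·97.21)²) = √(11732.00058 + 4871.59050) = 128.855 km
2: √((1.390·111.32)² + (-1.579·97.21)²) = √(23942.85833 + 23560.58916) = 217.953 km
3: √((0.789·111.32)² + (-0.634·97.21)²) = √(7714.36888 + 3798.39742) = 107.298 km
4: √((-0.348·111.32)² + (0.398·97.21)²) = √(1500.73801 + 1496.88360) = 54.751 km
5: √((1.162·111.32)² + (0.481·97.21)²) = √(16732.41592 + 2186.31150) = 137.545 km
6: √((0.664·111.32)² + (-0.516·97.21)²) = √(5463.64602 + 2516.06172) = 89.329 km
7: √((1.122·111.32)² + (0.444·97.21)²) = √(15600.26979 + 1862.89264) = 132.148 km
8: √((1.334·111.32)² + (1.061·97.21)²) = √(22052.51136 + 10637.82041) = 180.805 km
9: √((1.111·111.32)² + (0.734·97.21)²) = √(15295.88160 + 5091.12788) = 142.783 km
10: √((0.611·111.32)² + (1.100·97.21)²) = √(4626.24699 + 11434.23876) = 126.730 km
11: √((-0.763·111.32)² + (0.800·97.21)²) = √(7214.32115 + 6047.86182) = 115.162 km
12: √((0.949·111.32)² + (0.017·97.21)²) = √(11160.37584 + 2.73099) = 105.656 km
Sorted: 4 (54.751 km) < 6 (89.329 km) < 12 (105.656 km) < 3 (107.298 km) < …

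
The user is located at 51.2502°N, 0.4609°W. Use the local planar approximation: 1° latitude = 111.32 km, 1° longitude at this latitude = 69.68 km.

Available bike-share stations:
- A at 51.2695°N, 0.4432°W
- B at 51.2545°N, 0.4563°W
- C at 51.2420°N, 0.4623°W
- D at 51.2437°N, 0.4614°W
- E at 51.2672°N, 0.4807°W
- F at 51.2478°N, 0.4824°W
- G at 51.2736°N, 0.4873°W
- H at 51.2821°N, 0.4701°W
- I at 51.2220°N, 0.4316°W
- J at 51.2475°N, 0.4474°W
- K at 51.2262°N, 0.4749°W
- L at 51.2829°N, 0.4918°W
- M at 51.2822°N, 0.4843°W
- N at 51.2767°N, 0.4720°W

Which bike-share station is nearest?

B

Distances from 51.2502°N, 0.4609°W:
A: 2.4773 km
B: 0.5761 km
C: 0.9180 km
D: 0.7244 km
E: 2.3420 km
F: 1.5218 km
G: 3.1889 km
H: 3.6085 km
I: 3.7447 km
J: 0.9875 km
K: 2.8442 km
L: 4.2293 km
M: 3.9177 km
N: 3.0497 km
Minimum: B at 0.5761 km.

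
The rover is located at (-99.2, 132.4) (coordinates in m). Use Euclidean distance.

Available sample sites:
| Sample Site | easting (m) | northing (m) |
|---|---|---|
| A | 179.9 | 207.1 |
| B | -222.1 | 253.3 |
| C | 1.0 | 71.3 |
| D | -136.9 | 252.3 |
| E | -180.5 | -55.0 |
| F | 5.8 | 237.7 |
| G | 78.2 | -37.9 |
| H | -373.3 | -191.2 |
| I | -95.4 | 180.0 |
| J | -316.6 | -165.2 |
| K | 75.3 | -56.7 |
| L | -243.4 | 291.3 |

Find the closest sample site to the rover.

I

Distances from (-99.2, 132.4):
A: √((279.1)² + (74.7)²) = √(77896.810 + 5580.090) = 288.9 m
B: √((-122.9)² + (120.9)²) = √(15104.410 + 14616.810) = 172.4 m
C: √((100.2)² + (-61.1)²) = √(10040.040 + 3733.210) = 117.4 m
D: √((-37.7)² + (119.9)²) = √(1421.290 + 14376.010) = 125.7 m
E: √((-81.3)² + (-187.4)²) = √(6609.690 + 35118.760) = 204.3 m
F: √((105.0)² + (105.3)²) = √(11025.000 + 11088.090) = 148.7 m
G: √((177.4)² + (-170.3)²) = √(31470.760 + 29002.090) = 245.9 m
H: √((-274.1)² + (-323.6)²) = √(75130.810 + 104716.960) = 424.1 m
I: √((3.8)² + (47.6)²) = √(14.440 + 2265.760) = 47.8 m
J: √((-217.4)² + (-297.6)²) = √(47262.760 + 88565.760) = 368.5 m
K: √((174.5)² + (-189.1)²) = √(30450.250 + 35758.810) = 257.3 m
L: √((-144.2)² + (158.9)²) = √(20793.640 + 25249.210) = 214.6 m
Minimum: I at 47.8 m.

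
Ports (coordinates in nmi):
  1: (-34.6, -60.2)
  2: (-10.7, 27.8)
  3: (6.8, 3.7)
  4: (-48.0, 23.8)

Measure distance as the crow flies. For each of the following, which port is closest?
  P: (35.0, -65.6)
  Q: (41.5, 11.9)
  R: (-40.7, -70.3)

P at (35.0, -65.6):
  1: 69.8 nmi
  2: 104.0 nmi
  3: 74.8 nmi
  4: 122.0 nmi
  → nearest: 1 (69.8 nmi)
Q at (41.5, 11.9):
  1: 104.8 nmi
  2: 54.6 nmi
  3: 35.7 nmi
  4: 90.3 nmi
  → nearest: 3 (35.7 nmi)
R at (-40.7, -70.3):
  1: 11.8 nmi
  2: 102.6 nmi
  3: 87.9 nmi
  4: 94.4 nmi
  → nearest: 1 (11.8 nmi)

P→1; Q→3; R→1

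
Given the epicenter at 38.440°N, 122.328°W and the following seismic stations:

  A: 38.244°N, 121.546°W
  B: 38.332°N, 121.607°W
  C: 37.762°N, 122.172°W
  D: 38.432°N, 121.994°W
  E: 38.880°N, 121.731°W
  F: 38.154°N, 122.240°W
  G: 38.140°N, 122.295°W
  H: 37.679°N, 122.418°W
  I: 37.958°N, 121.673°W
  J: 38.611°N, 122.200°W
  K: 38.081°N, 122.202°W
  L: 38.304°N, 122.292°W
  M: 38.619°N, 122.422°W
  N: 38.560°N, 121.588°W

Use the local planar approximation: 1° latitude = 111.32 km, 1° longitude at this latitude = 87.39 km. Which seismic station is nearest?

L

Distances from 38.440°N, 122.328°W:
A: √((-0.196·111.32)² + (0.782·87.39)²) = √(476.05654 + 4670.21619) = 71.738 km
B: √((-0.108·111.32)² + (0.721·87.39)²) = √(144.54195 + 3970.03201) = 64.145 km
C: √((-0.678·111.32)² + (0.156·87.39)²) = √(5696.46959 + 185.85433) = 76.696 km
D: √((-0.008·111.32)² + (0.334·87.39)²) = √(0.79310 + 851.95452) = 29.202 km
E: √((0.440·111.32)² + (0.597·87.39)²) = √(2399.11877 + 2721.89985) = 71.561 km
F: √((-0.286·111.32)² + (0.088·87.39)²) = √(1013.62768 + 59.14102) = 32.753 km
G: √((-0.300·111.32)² + (0.033·87.39)²) = √(1115.29282 + 8.31671) = 33.520 km
H: √((-0.761·111.32)² + (-0.090·87.39)²) = √(7176.54990 + 61.85980) = 85.079 km
I: √((-0.482·111.32)² + (0.655·87.39)²) = √(2878.99209 + 3276.46912) = 78.457 km
J: √((0.171·111.32)² + (0.128·87.39)²) = √(362.35864 + 125.12481) = 22.079 km
K: √((-0.359·111.32)² + (0.126·87.39)²) = √(1597.11170 + 121.24520) = 41.453 km
L: √((-0.136·111.32)² + (0.036·87.39)²) = √(229.20507 + 9.89757) = 15.463 km
M: √((0.179·111.32)² + (-0.094·87.39)²) = √(397.05663 + 67.48064) = 21.553 km
N: √((0.120·111.32)² + (0.740·87.39)²) = √(178.44685 + 4182.02783) = 66.034 km
Minimum: L at 15.463 km.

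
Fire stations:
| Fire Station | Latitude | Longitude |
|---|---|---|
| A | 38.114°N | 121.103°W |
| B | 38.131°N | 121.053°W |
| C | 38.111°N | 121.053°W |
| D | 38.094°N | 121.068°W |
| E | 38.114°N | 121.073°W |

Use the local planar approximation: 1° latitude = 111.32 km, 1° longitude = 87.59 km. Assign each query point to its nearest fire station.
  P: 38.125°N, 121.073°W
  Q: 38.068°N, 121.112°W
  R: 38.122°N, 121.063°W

P at 38.125°N, 121.073°W:
  A: √((-0.011·111.32)² + (-0.030·87.59)²) = √(1.49945 + 6.90481) = 2.899 km
  B: √((0.006·111.32)² + (0.020·87.59)²) = √(0.44612 + 3.06880) = 1.875 km
  C: √((-0.014·111.32)² + (0.020·87.59)²) = √(2.42886 + 3.06880) = 2.345 km
  D: √((-0.031·111.32)² + (0.005·87.59)²) = √(11.90885 + 0.19180) = 3.479 km
  E: √((-0.011·111.32)² + (0.000·87.59)²) = √(1.49945 + 0.00000) = 1.225 km
  → nearest: E (1.225 km)
Q at 38.068°N, 121.112°W:
  A: √((0.046·111.32)² + (0.009·87.59)²) = √(26.22177 + 0.62143) = 5.181 km
  B: √((0.063·111.32)² + (0.059·87.59)²) = √(49.18441 + 26.70626) = 8.712 km
  C: √((0.043·111.32)² + (0.059·87.59)²) = √(22.91307 + 26.70626) = 7.044 km
  D: √((0.026·111.32)² + (0.044·87.59)²) = √(8.37709 + 14.85301) = 4.820 km
  E: √((0.046·111.32)² + (0.039·87.59)²) = √(26.22177 + 11.66912) = 6.156 km
  → nearest: D (4.820 km)
R at 38.122°N, 121.063°W:
  A: √((-0.008·111.32)² + (-0.040·87.59)²) = √(0.79310 + 12.27521) = 3.615 km
  B: √((0.009·111.32)² + (0.010·87.59)²) = √(1.00376 + 0.76720) = 1.331 km
  C: √((-0.011·111.32)² + (0.010·87.59)²) = √(1.49945 + 0.76720) = 1.506 km
  D: √((-0.028·111.32)² + (-0.005·87.59)²) = √(9.71544 + 0.19180) = 3.148 km
  E: √((-0.008·111.32)² + (-0.010·87.59)²) = √(0.79310 + 0.76720) = 1.249 km
  → nearest: E (1.249 km)

P→E; Q→D; R→E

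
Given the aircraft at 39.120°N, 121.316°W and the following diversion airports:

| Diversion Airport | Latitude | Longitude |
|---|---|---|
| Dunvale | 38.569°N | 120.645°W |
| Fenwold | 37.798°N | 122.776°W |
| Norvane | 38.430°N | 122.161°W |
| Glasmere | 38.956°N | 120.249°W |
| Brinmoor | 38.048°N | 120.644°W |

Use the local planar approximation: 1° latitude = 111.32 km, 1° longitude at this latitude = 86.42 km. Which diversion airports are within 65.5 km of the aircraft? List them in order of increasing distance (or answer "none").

none

Distances from 39.120°N, 121.316°W:
Dunvale: √((-0.551·111.32)² + (0.671·86.42)²) = √(3762.26682 + 3362.58727) = 84.409 km
Fenwold: √((-1.322·111.32)² + (-1.460·86.42)²) = √(21657.54900 + 15919.67640) = 193.848 km
Norvane: √((-0.690·111.32)² + (-0.845·86.42)²) = √(5899.89900 + 5332.63602) = 105.984 km
Glasmere: √((-0.164·111.32)² + (1.067·86.42)²) = √(333.29906 + 8502.70992) = 94.000 km
Brinmoor: √((-1.072·111.32)² + (0.672·86.42)²) = √(14240.85177 + 3372.61735) = 132.716 km
Threshold 65.5 km: none within range.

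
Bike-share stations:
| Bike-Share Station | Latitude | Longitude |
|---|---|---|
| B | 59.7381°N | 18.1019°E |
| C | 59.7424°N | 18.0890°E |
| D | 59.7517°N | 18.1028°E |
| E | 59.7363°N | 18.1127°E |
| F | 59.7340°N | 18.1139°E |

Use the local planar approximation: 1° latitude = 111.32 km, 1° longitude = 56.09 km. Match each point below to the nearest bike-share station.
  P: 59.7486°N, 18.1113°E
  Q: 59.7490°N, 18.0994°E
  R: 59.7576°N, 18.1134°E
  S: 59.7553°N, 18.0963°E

P→D; Q→D; R→D; S→D

P at 59.7486°N, 18.1113°E:
  B: 1.2823 km
  C: 1.4286 km
  D: 0.5886 km
  E: 1.3715 km
  F: 1.6318 km
  → nearest: D (0.5886 km)
Q at 59.7490°N, 18.0994°E:
  B: 1.2215 km
  C: 0.9381 km
  D: 0.3560 km
  E: 1.5985 km
  F: 1.8573 km
  → nearest: D (0.3560 km)
R at 59.7576°N, 18.1134°E:
  B: 2.2645 km
  C: 2.1763 km
  D: 0.8859 km
  E: 2.3714 km
  F: 2.6273 km
  → nearest: D (0.8859 km)
S at 59.7553°N, 18.0963°E:
  B: 1.9403 km
  C: 1.4933 km
  D: 0.5418 km
  E: 2.3065 km
  F: 2.5684 km
  → nearest: D (0.5418 km)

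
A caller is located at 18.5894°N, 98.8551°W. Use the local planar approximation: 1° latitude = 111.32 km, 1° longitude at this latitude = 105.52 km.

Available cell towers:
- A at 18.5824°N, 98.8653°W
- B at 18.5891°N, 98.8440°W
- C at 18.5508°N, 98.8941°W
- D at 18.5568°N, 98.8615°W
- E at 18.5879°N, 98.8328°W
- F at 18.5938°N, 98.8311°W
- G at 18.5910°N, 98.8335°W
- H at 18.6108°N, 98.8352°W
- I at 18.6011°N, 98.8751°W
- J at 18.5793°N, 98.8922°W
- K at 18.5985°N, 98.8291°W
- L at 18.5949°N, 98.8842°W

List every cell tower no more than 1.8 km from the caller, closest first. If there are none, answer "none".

B, A

Distances from 18.5894°N, 98.8551°W:
A: √((-0.0070·111.32)² + (-0.0102·105.52)²) = √(0.607215 + 1.158430) = 1.3288 km
B: √((-0.0003·111.32)² + (0.0111·105.52)²) = √(0.001115 + 1.371878) = 1.1717 km
C: √((-0.0386·111.32)² + (-0.0390·105.52)²) = √(18.463796 + 16.935529) = 5.9497 km
D: √((-0.0326·111.32)² + (-0.0064·105.52)²) = √(13.169873 + 0.456068) = 3.6913 km
E: √((-0.0015·111.32)² + (0.0223·105.52)²) = √(0.027882 + 5.537061) = 2.3590 km
F: √((0.0044·111.32)² + (0.0240·105.52)²) = √(0.239912 + 6.413455) = 2.5794 km
G: √((0.0016·111.32)² + (0.0216·105.52)²) = √(0.031724 + 5.194899) = 2.2862 km
H: √((0.0214·111.32)² + (0.0199·105.52)²) = √(5.675106 + 4.409362) = 3.1756 km
I: √((0.0117·111.32)² + (-0.0200·105.52)²) = √(1.696360 + 4.453788) = 2.4799 km
J: √((-0.0101·111.32)² + (-0.0371·105.52)²) = √(1.264122 + 15.325596) = 4.0730 km
K: √((0.0091·111.32)² + (0.0260·105.52)²) = √(1.026193 + 7.526902) = 2.9246 km
L: √((0.0055·111.32)² + (-0.0291·105.52)²) = √(0.374862 + 9.428781) = 3.1311 km
Threshold 1.8 km: B (1.1717 km), A (1.3288 km) are within range.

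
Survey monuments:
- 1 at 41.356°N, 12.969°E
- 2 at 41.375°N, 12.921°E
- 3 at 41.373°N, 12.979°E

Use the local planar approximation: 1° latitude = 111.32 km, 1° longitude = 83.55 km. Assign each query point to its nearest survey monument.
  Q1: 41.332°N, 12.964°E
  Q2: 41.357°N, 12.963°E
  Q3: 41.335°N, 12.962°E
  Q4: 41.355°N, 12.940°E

Q1 at 41.332°N, 12.964°E:
  1: √((0.024·111.32)² + (0.005·83.55)²) = √(7.13787 + 0.17452) = 2.704 km
  2: √((0.043·111.32)² + (-0.043·83.55)²) = √(22.91307 + 12.90713) = 5.985 km
  3: √((0.041·111.32)² + (0.015·83.55)²) = √(20.83119 + 1.57064) = 4.733 km
  → nearest: 1 (2.704 km)
Q2 at 41.357°N, 12.963°E:
  1: √((-0.001·111.32)² + (0.006·83.55)²) = √(0.01239 + 0.25130) = 0.514 km
  2: √((0.018·111.32)² + (-0.042·83.55)²) = √(4.01505 + 12.31378) = 4.041 km
  3: √((0.016·111.32)² + (0.016·83.55)²) = √(3.17239 + 1.78703) = 2.227 km
  → nearest: 1 (0.514 km)
Q3 at 41.335°N, 12.962°E:
  1: √((0.021·111.32)² + (0.007·83.55)²) = √(5.46493 + 0.34205) = 2.410 km
  2: √((0.040·111.32)² + (-0.041·83.55)²) = √(19.82743 + 11.73439) = 5.618 km
  3: √((0.038·111.32)² + (0.017·83.55)²) = √(17.89425 + 2.01739) = 4.462 km
  → nearest: 1 (2.410 km)
Q4 at 41.355°N, 12.940°E:
  1: √((0.001·111.32)² + (0.029·83.55)²) = √(0.01239 + 5.87069) = 2.426 km
  2: √((0.020·111.32)² + (-0.019·83.55)²) = √(4.95686 + 2.52000) = 2.734 km
  3: √((0.018·111.32)² + (0.039·83.55)²) = √(4.01505 + 10.61750) = 3.825 km
  → nearest: 1 (2.426 km)

Q1→1; Q2→1; Q3→1; Q4→1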